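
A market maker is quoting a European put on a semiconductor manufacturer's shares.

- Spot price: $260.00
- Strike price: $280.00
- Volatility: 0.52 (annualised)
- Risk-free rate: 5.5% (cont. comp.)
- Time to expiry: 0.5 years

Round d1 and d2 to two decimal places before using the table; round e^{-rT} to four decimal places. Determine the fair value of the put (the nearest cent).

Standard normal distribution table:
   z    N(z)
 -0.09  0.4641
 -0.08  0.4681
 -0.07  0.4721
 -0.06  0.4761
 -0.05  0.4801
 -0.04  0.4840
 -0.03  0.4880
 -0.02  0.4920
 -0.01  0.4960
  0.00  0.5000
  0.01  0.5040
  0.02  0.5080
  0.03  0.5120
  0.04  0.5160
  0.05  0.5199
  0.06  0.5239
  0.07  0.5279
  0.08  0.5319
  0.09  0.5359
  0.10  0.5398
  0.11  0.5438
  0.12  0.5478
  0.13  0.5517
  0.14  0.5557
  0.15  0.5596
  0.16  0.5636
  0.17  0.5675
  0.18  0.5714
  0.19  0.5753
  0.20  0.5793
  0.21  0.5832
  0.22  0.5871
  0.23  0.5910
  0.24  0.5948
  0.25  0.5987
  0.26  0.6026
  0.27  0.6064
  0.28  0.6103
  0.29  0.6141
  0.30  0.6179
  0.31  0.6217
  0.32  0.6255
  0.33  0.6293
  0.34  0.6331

σ√T = 0.52 × 0.7071 = 0.3677
d₁ = [ln(260/280) + (0.055 + 0.52²/2)·0.5] / 0.3677 = [-0.0741 + 0.0951] / 0.3677 = 0.0571 which rounds to 0.06
d₂ = d₁ − σ√T = 0.0571 − 0.3677 = -0.3106 which rounds to -0.31
e^(−rT) = e^(−0.055·0.5) = 0.9729
N(−d₂) = N(0.31) = 0.6217;  N(−d₁) = N(-0.06) = 0.4761
P = 280·0.9729·0.6217 − 260·0.4761 = 169.3585 − 123.7860 = 45.5725

$45.57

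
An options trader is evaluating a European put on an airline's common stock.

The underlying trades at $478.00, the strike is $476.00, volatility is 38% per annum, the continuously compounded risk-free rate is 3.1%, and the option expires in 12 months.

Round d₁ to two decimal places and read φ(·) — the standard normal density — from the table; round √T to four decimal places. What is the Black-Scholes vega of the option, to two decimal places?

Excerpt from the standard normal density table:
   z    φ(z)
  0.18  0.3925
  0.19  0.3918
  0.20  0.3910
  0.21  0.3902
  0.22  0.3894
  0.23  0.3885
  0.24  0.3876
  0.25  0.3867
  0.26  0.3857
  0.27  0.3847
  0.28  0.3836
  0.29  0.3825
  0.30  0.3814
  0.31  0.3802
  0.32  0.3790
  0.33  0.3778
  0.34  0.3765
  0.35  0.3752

183.36

σ√T = 0.38·√1 = 0.3800
ln(S/K) + (r + σ²/2)T = ln(478/476) + (0.031 + 0.38²/2)·1 = 0.0042 + 0.1032 = 0.1074
d₁ = 0.1074 / 0.3800 = 0.2826 ⇒ 0.28
√T = √1 = 1.0000
φ(d₁) = φ(0.28) = 0.3836
vega = S·φ(d₁)·√T = 478·0.3836·1.0000 = 183.3608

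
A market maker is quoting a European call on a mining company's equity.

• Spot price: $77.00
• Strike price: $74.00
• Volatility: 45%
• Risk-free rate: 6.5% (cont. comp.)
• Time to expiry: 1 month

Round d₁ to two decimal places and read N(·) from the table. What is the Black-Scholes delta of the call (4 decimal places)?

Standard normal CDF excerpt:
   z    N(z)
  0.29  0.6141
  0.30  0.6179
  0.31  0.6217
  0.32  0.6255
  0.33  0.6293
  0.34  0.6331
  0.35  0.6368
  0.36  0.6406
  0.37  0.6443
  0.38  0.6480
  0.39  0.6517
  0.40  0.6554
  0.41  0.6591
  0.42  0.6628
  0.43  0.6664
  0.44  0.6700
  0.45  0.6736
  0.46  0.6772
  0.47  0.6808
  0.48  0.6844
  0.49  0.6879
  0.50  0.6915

T = 0.08333;  σ√T = 0.1299
d₁ = [ln(77/74) + (0.065 + 0.45²/2)·0.08333] / 0.1299 = [0.0397 + 0.0139] / 0.1299 = 0.4126 → 0.41
N(d₁) = N(0.41) = 0.6591
Δ_call = N(d₁) = 0.6591

0.6591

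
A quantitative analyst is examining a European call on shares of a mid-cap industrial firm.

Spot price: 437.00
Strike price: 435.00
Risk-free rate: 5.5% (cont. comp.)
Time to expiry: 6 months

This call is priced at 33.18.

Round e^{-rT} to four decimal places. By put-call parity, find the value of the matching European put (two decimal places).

19.39

exp(−rT) = exp(−0.055·0.5) = 0.9729
Put-call parity: C − P = S − K·e^(−rT) = 437 − 435·0.9729 = 437 − 423.2115 = 13.7885
P = C − (C − P) = 33.18 − (13.7885) = 19.3915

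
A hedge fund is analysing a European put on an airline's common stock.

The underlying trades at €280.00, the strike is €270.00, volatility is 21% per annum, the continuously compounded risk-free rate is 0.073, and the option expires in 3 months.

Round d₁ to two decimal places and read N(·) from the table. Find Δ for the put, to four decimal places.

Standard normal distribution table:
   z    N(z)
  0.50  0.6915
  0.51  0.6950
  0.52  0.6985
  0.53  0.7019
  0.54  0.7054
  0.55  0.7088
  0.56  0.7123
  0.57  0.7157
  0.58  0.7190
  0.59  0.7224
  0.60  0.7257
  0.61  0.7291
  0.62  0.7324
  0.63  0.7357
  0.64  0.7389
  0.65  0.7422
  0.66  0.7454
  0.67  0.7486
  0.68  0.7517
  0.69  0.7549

-0.2843

σ√T = 0.21 × 0.5000 = 0.1050
d₁ = [ln(280/270) + (0.073 + 0.21²/2)·0.25] / 0.1050 = [0.0364 + 0.0238] / 0.1050 = 0.5727 → 0.57
N(d₁) = N(0.57) = 0.7157
Δ_put = N(d₁) − 1 = 0.7157 − 1 = -0.2843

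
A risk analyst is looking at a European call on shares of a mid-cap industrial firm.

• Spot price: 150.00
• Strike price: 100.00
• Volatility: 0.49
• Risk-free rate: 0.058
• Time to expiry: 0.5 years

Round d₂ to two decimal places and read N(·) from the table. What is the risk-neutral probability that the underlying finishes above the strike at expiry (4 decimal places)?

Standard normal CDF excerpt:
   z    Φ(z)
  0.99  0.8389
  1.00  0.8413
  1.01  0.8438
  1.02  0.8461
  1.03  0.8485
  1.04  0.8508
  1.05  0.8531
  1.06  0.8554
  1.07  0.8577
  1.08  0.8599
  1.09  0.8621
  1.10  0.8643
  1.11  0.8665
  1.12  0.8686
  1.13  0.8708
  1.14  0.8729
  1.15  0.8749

0.8599

σ√T = 0.49 × 0.7071 = 0.3465
d₁ = [ln(150/100) + (0.058 + ½·0.49²)·0.5] / (σ√T) = (0.4055 + 0.0890) / 0.3465 = 1.4272 which rounds to 1.43
d₂ = 1.4272 − 0.3465 = 1.0807 which rounds to 1.08
Pr(exercise) under Q = N(d₂) = 0.8599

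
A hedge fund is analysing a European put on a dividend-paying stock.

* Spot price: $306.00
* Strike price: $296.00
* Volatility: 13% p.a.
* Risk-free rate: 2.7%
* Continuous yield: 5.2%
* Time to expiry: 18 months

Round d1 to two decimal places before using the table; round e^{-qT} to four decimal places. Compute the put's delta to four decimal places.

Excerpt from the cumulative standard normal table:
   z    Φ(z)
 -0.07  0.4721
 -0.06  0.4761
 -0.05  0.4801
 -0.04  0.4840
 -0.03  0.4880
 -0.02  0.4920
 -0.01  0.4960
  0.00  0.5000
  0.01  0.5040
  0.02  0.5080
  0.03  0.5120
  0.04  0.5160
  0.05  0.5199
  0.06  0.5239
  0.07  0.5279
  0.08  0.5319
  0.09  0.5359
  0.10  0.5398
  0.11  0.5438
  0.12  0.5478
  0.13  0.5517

-0.4441

σ√T = 0.13·√1.5 = 0.1592
ln(S/K) + (r − q + σ²/2)T = ln(306/296) + (0.027 − 0.052 + 0.13²/2)·1.5 = 0.0332 − 0.0248 = 0.0084
d₁ = 0.0084 / 0.1592 = 0.0528 ≈ 0.05
N(d₁) = N(0.05) = 0.5199
Δ_put = exp(−qT)·(N(d₁) − 1) = 0.9250·(0.5199 − 1) = -0.4441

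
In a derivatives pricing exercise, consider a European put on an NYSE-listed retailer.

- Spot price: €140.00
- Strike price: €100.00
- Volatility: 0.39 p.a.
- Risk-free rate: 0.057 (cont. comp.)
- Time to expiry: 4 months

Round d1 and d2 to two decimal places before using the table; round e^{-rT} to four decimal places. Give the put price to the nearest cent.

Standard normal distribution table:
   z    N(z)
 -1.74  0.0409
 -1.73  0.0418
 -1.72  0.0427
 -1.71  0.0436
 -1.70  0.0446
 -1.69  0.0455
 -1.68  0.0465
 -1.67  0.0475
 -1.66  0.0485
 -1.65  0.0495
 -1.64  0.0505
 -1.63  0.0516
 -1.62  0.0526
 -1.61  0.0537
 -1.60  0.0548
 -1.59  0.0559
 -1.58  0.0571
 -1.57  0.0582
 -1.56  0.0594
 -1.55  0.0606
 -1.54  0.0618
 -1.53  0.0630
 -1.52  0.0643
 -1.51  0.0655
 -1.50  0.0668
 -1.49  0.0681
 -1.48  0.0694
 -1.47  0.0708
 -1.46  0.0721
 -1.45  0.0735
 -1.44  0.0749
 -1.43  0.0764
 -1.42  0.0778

σ√T = 0.39 × 0.5774 = 0.2252
d₁ = [ln(140/100) + (0.057 + 0.39²/2)·0.3333] / 0.2252 = [0.3365 + 0.0444] / 0.2252 = 1.6913 which rounds to 1.69
d₂ = d₁ − σ√T = 1.6913 − 0.2252 = 1.4661 which rounds to 1.47
e^(−rT) = e^(−0.057·0.3333) = 0.9812
N(−d₂) = N(-1.47) = 0.0708;  N(−d₁) = N(-1.69) = 0.0455
P = 100·0.9812·0.0708 − 140·0.0455 = 6.9469 − 6.3700 = 0.5769

€0.58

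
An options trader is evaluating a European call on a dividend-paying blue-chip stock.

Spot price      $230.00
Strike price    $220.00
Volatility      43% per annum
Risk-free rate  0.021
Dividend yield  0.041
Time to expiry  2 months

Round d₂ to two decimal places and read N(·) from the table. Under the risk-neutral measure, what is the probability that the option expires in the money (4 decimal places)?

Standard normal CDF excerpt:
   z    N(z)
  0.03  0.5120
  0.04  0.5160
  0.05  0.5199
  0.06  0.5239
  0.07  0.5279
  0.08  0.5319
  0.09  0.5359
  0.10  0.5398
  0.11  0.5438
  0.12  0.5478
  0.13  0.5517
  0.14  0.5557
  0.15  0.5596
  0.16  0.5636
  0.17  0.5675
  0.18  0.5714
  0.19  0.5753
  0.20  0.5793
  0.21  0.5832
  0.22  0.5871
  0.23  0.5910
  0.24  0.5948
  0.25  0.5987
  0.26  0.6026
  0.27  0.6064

0.5596

σ√T = 0.43 × 0.4082 = 0.1755
ln(S/K) + (r − q + σ²/2)T = ln(230/220) + (0.021 − 0.041 + 0.43²/2)·0.1667 = 0.0445 + 0.0121 = 0.0565
d₁ = 0.0565 / 0.1755 = 0.3220 → 0.32
d₂ = d₁ − σ√T = 0.3220 − 0.1755 = 0.1465 → 0.15
Risk-neutral Pr[S_T > K] = N(d₂) = N(0.15) = 0.5596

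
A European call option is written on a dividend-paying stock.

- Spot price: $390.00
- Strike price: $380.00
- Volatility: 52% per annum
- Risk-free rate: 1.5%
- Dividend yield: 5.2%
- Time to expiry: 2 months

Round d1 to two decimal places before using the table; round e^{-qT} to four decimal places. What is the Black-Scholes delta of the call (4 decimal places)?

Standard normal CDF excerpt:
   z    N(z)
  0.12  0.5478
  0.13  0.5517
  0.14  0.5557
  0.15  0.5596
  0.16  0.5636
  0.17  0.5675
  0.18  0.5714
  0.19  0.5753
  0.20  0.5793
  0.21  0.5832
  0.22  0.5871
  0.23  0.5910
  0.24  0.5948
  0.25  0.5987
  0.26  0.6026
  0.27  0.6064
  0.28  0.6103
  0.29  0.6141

0.5743

σ√T = 0.52 × 0.4082 = 0.2123
ln(S/K) + (r − q + σ²/2)T = ln(390/380) + (0.015 − 0.052 + 0.52²/2)·0.1667 = 0.0260 + 0.0164 = 0.0423
d₁ = 0.0423 / 0.2123 = 0.1995 ≈ 0.20
N(d₁) = N(0.20) = 0.5793
Δ_call = e^(−qT)·N(d₁) = 0.9914·0.5793 = 0.5743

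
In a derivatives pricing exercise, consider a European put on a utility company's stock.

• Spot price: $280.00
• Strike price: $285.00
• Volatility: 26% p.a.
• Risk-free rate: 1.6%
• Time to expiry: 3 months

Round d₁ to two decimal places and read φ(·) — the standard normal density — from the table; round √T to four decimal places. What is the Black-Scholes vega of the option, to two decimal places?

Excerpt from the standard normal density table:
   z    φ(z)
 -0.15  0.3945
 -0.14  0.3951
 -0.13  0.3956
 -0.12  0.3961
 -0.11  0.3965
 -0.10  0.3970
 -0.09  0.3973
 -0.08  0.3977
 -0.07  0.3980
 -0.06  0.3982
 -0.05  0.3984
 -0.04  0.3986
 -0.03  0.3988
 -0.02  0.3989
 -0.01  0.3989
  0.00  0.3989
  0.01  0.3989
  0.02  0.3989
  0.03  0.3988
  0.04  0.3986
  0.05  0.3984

55.80

σ√T = 0.26 × 0.5000 = 0.1300
d₁ = [ln(280/285) + (0.016 + 0.26²/2)·0.25] / 0.1300 = [-0.0177 + 0.0125] / 0.1300 = -0.0404 ⇒ -0.04
√T = √0.25 = 0.5000
φ(d₁) = φ(-0.04) = 0.3986
vega = S·φ(d₁)·√T = 280·0.3986·0.5000 = 55.8040
(The call has the same vega.)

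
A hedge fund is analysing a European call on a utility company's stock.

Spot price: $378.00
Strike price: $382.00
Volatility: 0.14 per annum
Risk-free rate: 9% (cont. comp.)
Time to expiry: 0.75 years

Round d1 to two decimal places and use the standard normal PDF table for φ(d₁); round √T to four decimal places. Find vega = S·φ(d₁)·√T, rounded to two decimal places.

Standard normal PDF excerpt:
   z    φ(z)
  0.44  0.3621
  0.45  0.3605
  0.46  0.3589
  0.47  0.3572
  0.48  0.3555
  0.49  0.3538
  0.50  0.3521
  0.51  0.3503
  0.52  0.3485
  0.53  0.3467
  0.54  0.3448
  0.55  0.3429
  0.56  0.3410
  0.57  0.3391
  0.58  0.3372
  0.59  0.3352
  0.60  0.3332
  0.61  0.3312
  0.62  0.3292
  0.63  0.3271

113.49

T = 0.75;  σ√T = 0.1212
d₁ = [ln(378/382) + (0.09 + 0.14²/2)·0.75] / 0.1212 = [-0.0105 + 0.0748] / 0.1212 = 0.5305 which rounds to 0.53
√T = √0.75 = 0.8660
φ(d₁) = φ(0.53) = 0.3467
vega = S·φ(d₁)·√T = 378·0.3467·0.8660 = 113.4916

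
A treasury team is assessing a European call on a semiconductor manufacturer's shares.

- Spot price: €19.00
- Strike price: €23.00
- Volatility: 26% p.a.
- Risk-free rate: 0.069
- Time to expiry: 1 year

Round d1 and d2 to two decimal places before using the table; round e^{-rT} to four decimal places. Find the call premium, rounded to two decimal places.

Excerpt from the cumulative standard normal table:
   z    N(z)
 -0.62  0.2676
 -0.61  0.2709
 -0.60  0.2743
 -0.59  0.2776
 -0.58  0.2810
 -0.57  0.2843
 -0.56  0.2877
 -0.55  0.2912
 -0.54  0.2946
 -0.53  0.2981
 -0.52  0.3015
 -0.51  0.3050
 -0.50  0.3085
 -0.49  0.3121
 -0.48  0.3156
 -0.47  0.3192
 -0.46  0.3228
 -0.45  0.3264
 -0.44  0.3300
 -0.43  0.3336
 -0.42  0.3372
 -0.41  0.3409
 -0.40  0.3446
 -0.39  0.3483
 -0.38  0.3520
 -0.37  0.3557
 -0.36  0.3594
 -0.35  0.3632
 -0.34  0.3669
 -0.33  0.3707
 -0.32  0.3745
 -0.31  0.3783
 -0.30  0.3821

€1.08

T = 1;  σ√T = 0.2600
d₁ = [ln(19/23) + (0.069 + 0.26²/2)·1] / 0.2600 = [-0.1911 + 0.1028] / 0.2600 = -0.3394 ⇒ -0.34
d₂ = d₁ − σ√T = -0.3394 − 0.2600 = -0.5994 ⇒ -0.60
exp(−rT) = exp(−0.069·1) = 0.9333
N(d₁) = N(-0.34) = 0.3669;  N(d₂) = N(-0.60) = 0.2743
C = 19·0.3669 − 23·0.9333·0.2743 = 6.9711 − 5.8881 = 1.0830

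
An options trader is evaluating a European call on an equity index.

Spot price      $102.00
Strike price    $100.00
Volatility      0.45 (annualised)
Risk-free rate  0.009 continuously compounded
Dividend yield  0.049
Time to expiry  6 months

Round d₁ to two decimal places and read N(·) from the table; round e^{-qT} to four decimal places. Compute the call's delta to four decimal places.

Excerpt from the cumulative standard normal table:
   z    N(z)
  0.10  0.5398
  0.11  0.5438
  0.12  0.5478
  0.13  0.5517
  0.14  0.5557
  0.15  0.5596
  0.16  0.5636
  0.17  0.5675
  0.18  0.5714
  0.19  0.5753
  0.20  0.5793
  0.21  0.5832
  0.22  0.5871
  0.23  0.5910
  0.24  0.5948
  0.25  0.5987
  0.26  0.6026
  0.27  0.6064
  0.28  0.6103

0.5500

T = 0.5;  σ√T = 0.3182
d₁ = [ln(102/100) + (0.009 − 0.049 + ½·0.45²)·0.5] / (σ√T) = (0.0198 + 0.0306) / 0.3182 = 0.1585 ⇒ 0.16
N(d₁) = N(0.16) = 0.5636
Δ_call = e^(−qT)·N(d₁) = 0.9758·0.5636 = 0.5500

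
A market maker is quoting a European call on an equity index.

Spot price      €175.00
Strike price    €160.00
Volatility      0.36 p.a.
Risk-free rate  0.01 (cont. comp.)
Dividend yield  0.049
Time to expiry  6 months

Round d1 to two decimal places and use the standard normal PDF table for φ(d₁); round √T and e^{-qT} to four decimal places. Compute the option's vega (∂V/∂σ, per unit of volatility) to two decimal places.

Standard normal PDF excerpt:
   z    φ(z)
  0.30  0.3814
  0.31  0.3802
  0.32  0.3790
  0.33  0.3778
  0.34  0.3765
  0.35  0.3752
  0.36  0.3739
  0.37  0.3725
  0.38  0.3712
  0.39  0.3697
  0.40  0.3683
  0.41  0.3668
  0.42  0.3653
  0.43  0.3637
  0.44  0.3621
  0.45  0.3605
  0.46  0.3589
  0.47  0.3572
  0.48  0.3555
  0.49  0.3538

44.47

σ√T = 0.36·√0.5 = 0.2546
ln(S/K) + (r − q + σ²/2)T = ln(175/160) + (0.01 − 0.049 + 0.36²/2)·0.5 = 0.0896 + 0.0129 = 0.1025
d₁ = 0.1025 / 0.2546 = 0.4027 → 0.40
√T = √0.5 = 0.7071
φ(d₁) = φ(0.40) = 0.3683
exp(−qT) = exp(−0.049·0.5) = 0.9758
vega = S·exp(−qT)·φ(d₁)·√T = 175·0.9758·0.3683·0.7071 = 44.4715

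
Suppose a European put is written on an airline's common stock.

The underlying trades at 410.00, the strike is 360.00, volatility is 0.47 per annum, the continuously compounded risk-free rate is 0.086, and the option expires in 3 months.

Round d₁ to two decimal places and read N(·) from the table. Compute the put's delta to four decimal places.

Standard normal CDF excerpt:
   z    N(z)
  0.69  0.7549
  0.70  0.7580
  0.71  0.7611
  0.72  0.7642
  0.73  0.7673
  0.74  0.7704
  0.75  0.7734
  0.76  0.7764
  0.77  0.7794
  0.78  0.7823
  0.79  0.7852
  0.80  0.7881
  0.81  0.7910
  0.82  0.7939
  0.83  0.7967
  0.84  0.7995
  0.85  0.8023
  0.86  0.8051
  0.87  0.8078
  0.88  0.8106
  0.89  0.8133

-0.2236

σ√T = 0.47 × 0.5000 = 0.2350
d₁ = [ln(410/360) + (0.086 + 0.47²/2)·0.25] / 0.2350 = [0.1301 + 0.0491] / 0.2350 = 0.7624 ⇒ 0.76
N(d₁) = N(0.76) = 0.7764
Δ_put = N(d₁) − 1 = 0.7764 − 1 = -0.2236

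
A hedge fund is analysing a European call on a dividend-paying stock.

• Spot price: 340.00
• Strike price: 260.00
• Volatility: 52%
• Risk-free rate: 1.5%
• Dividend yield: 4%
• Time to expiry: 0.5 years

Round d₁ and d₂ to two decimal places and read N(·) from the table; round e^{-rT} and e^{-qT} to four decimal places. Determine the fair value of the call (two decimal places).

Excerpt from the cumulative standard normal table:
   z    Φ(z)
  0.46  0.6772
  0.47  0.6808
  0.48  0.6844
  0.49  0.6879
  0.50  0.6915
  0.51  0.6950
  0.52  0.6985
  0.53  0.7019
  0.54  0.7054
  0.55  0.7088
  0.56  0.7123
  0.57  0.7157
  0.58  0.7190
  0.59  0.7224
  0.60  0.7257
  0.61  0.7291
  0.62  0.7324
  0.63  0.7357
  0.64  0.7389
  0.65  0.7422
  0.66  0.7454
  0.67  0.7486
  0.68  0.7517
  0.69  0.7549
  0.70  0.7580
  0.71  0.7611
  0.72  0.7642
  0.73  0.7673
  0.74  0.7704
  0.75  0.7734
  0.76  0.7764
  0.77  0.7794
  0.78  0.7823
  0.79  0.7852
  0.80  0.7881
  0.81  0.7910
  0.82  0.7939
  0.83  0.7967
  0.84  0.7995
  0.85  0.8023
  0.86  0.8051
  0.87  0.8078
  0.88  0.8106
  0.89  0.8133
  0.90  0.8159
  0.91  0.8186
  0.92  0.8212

90.80

σ√T = 0.52 × 0.7071 = 0.3677
d₁ = [ln(340/260) + (0.015 − 0.04 + 0.52²/2)·0.5] / 0.3677 = [0.2683 + 0.0551] / 0.3677 = 0.8794 → 0.88
d₂ = d₁ − σ√T = 0.8794 − 0.3677 = 0.5117 → 0.51
e^(−qT) = e^(−0.04·0.5) = 0.9802;  e^(−rT) = e^(−0.015·0.5) = 0.9925
N(d₁) = N(0.88) = 0.8106;  N(d₂) = N(0.51) = 0.6950
C = 340·0.9802·0.8106 − 260·0.9925·0.6950 = 270.1470 − 179.3448 = 90.8023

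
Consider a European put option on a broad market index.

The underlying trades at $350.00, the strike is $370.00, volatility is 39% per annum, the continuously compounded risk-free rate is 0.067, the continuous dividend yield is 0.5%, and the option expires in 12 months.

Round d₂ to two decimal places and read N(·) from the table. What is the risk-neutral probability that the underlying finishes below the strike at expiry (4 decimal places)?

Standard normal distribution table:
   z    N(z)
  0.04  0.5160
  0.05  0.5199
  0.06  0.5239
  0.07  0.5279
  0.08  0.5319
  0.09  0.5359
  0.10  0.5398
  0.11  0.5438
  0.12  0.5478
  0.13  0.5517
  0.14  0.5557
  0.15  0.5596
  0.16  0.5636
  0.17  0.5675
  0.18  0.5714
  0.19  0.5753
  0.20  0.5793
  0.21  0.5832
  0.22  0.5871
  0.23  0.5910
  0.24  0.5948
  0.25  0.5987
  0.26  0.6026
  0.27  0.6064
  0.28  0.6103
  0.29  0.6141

0.5714

T = 1;  σ√T = 0.3900
d₁ = [ln(350/370) + (0.067 − 0.005 + ½·0.39²)·1] / (σ√T) = (-0.0556 + 0.1381) / 0.3900 = 0.2115 → 0.21
d₂ = 0.2115 − 0.3900 = -0.1785 → -0.18
Risk-neutral Pr[S_T < K] = N(−d₂) = N(0.18) = 0.5714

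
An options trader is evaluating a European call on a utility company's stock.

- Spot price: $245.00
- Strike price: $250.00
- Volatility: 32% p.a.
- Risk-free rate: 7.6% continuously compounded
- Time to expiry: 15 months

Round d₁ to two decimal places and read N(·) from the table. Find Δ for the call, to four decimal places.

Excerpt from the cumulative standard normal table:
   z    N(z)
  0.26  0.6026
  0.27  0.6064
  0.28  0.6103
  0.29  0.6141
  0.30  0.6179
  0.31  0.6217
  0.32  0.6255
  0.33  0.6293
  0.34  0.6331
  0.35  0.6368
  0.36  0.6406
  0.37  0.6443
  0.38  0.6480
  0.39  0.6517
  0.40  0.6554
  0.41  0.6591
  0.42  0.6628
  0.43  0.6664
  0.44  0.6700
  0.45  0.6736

σ√T = 0.32 × 1.1180 = 0.3578
ln(S/K) + (r + σ²/2)T = ln(245/250) + (0.076 + 0.32²/2)·1.25 = -0.0202 + 0.1590 = 0.1388
d₁ = 0.1388 / 0.3578 = 0.3880 which rounds to 0.39
N(d₁) = N(0.39) = 0.6517
Δ_call = N(d₁) = 0.6517

0.6517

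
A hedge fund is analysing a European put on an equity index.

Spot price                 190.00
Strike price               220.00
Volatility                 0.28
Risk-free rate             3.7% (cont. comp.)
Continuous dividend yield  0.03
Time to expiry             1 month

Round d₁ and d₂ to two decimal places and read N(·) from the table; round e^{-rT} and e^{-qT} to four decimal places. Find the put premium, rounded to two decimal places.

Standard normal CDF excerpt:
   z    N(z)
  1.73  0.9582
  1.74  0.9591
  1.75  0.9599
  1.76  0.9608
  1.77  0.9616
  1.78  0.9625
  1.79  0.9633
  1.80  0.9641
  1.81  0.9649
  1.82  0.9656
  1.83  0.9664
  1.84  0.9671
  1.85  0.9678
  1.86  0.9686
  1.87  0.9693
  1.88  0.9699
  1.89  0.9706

30.01

T = 0.08333;  σ√T = 0.0808
d₁ = [ln(190/220) + (0.037 − 0.03 + 0.28²/2)·0.08333] / 0.0808 = [-0.1466 + 0.0039] / 0.0808 = -1.7661 ⇒ -1.77
d₂ = d₁ − σ√T = -1.7661 − 0.0808 = -1.8469 ⇒ -1.85
exp(−qT) = exp(−0.03·0.08333) = 0.9975;  exp(−rT) = exp(−0.037·0.08333) = 0.9969
P = 220·0.9969·N(1.85) − 190·0.9975·N(1.77) = 220·0.9969·0.9678 − 190·0.9975·0.9616 = 212.2560 − 182.2472 = 30.0087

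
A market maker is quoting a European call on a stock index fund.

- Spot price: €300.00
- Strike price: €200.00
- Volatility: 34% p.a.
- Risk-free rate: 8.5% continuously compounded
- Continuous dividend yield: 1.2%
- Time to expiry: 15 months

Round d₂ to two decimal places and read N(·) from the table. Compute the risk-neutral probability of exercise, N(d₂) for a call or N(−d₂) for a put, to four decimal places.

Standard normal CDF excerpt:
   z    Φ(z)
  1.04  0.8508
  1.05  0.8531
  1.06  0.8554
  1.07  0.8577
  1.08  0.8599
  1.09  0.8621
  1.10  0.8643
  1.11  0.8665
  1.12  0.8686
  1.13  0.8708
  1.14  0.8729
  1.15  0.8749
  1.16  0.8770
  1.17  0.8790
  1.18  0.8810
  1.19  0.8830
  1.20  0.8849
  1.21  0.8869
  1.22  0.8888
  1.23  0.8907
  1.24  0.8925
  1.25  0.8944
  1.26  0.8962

0.8686

T = 1.25;  σ√T = 0.3801
d₁ = [ln(300/200) + (0.085 − 0.012 + 0.34²/2)·1.25] / 0.3801 = [0.4055 + 0.1635] / 0.3801 = 1.4968 ⇒ 1.50
d₂ = d₁ − σ√T = 1.4968 − 0.3801 = 1.1166 ⇒ 1.12
Pr(exercise) under Q = N(d₂) = 0.8686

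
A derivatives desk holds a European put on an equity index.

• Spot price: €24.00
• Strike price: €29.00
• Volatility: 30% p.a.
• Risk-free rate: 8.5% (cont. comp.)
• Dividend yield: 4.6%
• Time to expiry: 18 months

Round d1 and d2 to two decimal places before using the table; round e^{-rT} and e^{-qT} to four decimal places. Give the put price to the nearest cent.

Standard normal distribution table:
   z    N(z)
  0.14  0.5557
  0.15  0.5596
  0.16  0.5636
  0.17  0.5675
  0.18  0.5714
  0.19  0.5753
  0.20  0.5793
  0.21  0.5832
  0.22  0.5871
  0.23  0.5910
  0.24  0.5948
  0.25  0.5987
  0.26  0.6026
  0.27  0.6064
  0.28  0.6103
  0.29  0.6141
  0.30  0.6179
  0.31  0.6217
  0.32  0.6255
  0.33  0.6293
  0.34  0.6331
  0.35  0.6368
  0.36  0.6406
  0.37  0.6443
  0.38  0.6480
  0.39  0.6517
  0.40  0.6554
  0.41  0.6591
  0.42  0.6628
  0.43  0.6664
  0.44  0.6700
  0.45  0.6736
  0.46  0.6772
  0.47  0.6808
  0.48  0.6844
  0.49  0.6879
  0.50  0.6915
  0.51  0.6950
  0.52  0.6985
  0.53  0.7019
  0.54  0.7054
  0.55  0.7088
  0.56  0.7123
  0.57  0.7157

€5.30

T = 1.5;  σ√T = 0.3674
d₁ = [ln(24/29) + (0.085 − 0.046 + 0.3²/2)·1.5] / 0.3674 = [-0.1892 + 0.1260] / 0.3674 = -0.1721 ≈ -0.17
d₂ = d₁ − σ√T = -0.1721 − 0.3674 = -0.5395 ≈ -0.54
exp(−qT) = exp(−0.046·1.5) = 0.9333;  exp(−rT) = exp(−0.085·1.5) = 0.8803
N(−d₂) = N(0.54) = 0.7054;  N(−d₁) = N(0.17) = 0.5675
P = 29·0.8803·0.7054 − 24·0.9333·0.5675 = 18.0079 − 12.7115 = 5.2964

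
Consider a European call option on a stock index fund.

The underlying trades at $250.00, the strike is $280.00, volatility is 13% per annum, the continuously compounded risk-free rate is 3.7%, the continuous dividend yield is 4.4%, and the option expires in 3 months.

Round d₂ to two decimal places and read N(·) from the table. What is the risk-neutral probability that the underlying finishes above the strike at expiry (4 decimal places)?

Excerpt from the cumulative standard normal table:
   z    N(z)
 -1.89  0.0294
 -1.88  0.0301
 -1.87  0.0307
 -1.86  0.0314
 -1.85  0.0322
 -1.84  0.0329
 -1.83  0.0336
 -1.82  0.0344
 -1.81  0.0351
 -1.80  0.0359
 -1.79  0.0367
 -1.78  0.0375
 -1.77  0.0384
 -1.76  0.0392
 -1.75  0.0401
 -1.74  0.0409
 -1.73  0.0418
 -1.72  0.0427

0.0359

σ√T = 0.13·√0.25 = 0.0650
d₁ = [ln(250/280) + (0.037 − 0.044 + 0.13²/2)·0.25] / 0.0650 = [-0.1133 + 0.0004] / 0.0650 = -1.7379 ≈ -1.74
d₂ = d₁ − σ√T = -1.7379 − 0.0650 = -1.8029 ≈ -1.80
Pr(exercise) under Q = N(d₂) = 0.0359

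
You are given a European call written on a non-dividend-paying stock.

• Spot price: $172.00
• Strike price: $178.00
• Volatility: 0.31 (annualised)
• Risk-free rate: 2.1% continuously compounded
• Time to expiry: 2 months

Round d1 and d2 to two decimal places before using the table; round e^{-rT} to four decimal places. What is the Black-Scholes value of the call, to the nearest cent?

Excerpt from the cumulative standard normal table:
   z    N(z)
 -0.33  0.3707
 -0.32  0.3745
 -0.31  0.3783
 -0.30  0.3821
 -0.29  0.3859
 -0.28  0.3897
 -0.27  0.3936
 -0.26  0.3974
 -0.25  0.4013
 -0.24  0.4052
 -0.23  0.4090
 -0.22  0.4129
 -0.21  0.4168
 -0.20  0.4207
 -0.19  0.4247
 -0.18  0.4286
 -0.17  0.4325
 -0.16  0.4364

$6.62

σ√T = 0.31·√0.1667 = 0.1266
d₁ = [ln(172/178) + (0.021 + 0.31²/2)·0.1667] / 0.1266 = [-0.0343 + 0.0115] / 0.1266 = -0.1800 → -0.18
d₂ = d₁ − σ√T = -0.1800 − 0.1266 = -0.3066 → -0.31
exp(−rT) = exp(−0.021·0.1667) = 0.9965
N(d₁) = N(-0.18) = 0.4286;  N(d₂) = N(-0.31) = 0.3783
C = 172·0.4286 − 178·0.9965·0.3783 = 73.7192 − 67.1017 = 6.6175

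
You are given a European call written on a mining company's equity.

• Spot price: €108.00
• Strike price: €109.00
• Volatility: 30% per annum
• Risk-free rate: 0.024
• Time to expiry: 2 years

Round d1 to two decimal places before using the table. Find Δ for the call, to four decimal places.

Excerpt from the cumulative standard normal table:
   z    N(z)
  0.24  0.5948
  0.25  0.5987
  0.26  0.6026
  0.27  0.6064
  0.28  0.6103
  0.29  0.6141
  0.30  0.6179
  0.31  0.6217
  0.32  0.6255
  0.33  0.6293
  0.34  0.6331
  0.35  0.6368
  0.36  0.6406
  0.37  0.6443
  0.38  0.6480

0.6179

σ√T = 0.3 × 1.4142 = 0.4243
d₁ = [ln(108/109) + (0.024 + 0.3²/2)·2] / 0.4243 = [-0.0092 + 0.1380] / 0.4243 = 0.3035 → 0.30
N(d₁) = N(0.30) = 0.6179
Δ_call = N(d₁) = 0.6179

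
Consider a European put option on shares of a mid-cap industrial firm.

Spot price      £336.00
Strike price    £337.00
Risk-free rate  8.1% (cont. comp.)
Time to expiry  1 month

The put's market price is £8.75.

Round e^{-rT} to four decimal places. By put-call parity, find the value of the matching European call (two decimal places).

exp(−rT) = exp(−0.081·0.08333) = 0.9933
Put-call parity: C − P = S − K·e^(−rT) = 336 − 337·0.9933 = 336 − 334.7421 = 1.2579
C = P + (C − P) = 8.75 + (1.2579) = 10.0079

£10.01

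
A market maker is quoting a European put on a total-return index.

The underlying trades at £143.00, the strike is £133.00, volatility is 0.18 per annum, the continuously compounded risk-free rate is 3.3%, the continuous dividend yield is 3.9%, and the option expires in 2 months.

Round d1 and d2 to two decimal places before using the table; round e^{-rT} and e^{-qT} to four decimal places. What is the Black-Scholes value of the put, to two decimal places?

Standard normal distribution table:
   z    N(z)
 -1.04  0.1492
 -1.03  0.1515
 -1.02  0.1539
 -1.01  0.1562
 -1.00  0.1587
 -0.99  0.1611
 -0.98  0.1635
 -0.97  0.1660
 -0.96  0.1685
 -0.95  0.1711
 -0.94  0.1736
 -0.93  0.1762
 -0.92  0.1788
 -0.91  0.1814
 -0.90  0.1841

σ√T = 0.18·√0.1667 = 0.0735
d₁ = [ln(143/133) + (0.033 − 0.039 + 0.18²/2)·0.1667] / 0.0735 = [0.0725 + 0.0017] / 0.0735 = 1.0097 ≈ 1.01
d₂ = d₁ − σ√T = 1.0097 − 0.0735 = 0.9362 ≈ 0.94
exp(−qT) = exp(−0.039·0.1667) = 0.9935;  exp(−rT) = exp(−0.033·0.1667) = 0.9945
N(−d₂) = N(-0.94) = 0.1736;  N(−d₁) = N(-1.01) = 0.1562
P = 133·0.9945·0.1736 − 143·0.9935·0.1562 = 22.9618 − 22.1914 = 0.7704

£0.77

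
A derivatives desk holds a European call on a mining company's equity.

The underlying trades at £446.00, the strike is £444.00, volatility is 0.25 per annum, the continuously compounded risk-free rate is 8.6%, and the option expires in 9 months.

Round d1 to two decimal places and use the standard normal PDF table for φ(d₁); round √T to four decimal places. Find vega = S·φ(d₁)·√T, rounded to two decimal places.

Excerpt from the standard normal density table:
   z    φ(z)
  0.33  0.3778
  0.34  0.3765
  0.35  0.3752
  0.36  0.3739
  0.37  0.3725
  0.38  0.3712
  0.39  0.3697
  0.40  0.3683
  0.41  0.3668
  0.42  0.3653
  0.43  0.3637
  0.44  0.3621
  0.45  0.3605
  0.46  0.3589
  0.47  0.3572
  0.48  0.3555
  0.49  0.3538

σ√T = 0.25 × 0.8660 = 0.2165
d₁ = [ln(446/444) + (0.086 + ½·0.25²)·0.75] / (σ√T) = (0.0045 + 0.0879) / 0.2165 = 0.4269 ≈ 0.43
√T = √0.75 = 0.8660
φ(d₁) = φ(0.43) = 0.3637
vega = S·φ(d₁)·√T = 446·0.3637·0.8660 = 140.4740

140.47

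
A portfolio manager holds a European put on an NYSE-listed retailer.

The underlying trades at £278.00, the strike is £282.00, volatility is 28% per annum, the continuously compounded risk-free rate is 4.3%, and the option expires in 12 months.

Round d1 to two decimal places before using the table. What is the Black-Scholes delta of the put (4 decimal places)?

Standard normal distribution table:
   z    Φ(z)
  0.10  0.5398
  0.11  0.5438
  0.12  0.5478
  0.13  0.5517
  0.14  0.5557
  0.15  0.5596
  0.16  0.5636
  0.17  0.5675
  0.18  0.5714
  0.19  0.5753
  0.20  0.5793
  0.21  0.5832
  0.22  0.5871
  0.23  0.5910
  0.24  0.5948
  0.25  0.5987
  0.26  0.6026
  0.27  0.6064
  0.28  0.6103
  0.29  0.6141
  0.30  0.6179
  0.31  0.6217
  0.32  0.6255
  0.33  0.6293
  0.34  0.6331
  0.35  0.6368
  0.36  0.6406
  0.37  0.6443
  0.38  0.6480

σ√T = 0.28 × 1.0000 = 0.2800
d₁ = [ln(278/282) + (0.043 + 0.28²/2)·1] / 0.2800 = [-0.0143 + 0.0822] / 0.2800 = 0.2426 → 0.24
N(d₁) = N(0.24) = 0.5948
Δ_put = N(d₁) − 1 = 0.5948 − 1 = -0.4052

-0.4052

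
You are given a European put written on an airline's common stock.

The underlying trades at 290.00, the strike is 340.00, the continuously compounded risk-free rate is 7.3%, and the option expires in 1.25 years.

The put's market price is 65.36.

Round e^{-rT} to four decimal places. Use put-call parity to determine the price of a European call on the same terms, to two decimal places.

e^(−rT) = e^(−0.073·1.25) = 0.9128
Put-call parity: C − P = S − K·e^(−rT) = 290 − 340·0.9128 = 290 − 310.3520 = -20.3520
C = P + (C − P) = 65.36 + (-20.3520) = 45.0080

45.01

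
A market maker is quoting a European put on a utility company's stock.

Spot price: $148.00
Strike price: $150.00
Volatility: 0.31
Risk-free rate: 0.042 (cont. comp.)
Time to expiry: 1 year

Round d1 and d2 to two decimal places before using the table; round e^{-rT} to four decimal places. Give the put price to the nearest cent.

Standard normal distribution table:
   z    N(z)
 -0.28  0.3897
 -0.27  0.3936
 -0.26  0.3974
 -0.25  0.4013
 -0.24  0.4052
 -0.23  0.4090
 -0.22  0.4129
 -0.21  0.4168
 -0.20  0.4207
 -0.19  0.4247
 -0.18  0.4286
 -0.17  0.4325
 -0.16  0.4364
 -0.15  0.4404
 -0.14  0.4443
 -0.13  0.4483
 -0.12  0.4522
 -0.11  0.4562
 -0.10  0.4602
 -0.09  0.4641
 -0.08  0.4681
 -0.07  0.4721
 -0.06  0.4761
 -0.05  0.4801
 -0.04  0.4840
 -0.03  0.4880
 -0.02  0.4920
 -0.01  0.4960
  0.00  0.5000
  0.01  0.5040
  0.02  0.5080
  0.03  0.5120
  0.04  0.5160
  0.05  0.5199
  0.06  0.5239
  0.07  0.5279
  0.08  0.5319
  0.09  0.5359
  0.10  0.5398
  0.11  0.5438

$15.96

T = 1;  σ√T = 0.3100
d₁ = [ln(148/150) + (0.042 + 0.31²/2)·1] / 0.3100 = [-0.0134 + 0.0901] / 0.3100 = 0.2472 → 0.25
d₂ = d₁ − σ√T = 0.2472 − 0.3100 = -0.0628 → -0.06
exp(−rT) = exp(−0.042·1) = 0.9589
P = 150·0.9589·N(0.06) − 148·N(-0.25) = 150·0.9589·0.5239 − 148·0.4013 = 75.3552 − 59.3924 = 15.9628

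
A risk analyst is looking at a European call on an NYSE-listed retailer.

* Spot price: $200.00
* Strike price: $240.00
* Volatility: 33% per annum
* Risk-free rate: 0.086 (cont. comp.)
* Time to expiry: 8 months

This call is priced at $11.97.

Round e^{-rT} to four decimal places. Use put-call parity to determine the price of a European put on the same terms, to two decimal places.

e^(−rT) = e^(−0.086·0.6667) = 0.9443
Put-call parity: C − P = S − K·e^(−rT) = 200 − 240·0.9443 = 200 − 226.6320 = -26.6320
P = C − (C − P) = 11.97 − (-26.6320) = 38.6020

$38.60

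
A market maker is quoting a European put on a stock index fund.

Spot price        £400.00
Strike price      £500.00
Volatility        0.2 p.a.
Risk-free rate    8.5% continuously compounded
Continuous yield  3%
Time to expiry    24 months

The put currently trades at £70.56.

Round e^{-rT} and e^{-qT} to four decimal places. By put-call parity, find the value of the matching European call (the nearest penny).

£25.43

exp(−qT) = exp(−0.03·2) = 0.9418;  exp(−rT) = exp(−0.085·2) = 0.8437
Put-call parity: C − P = S·e^(−qT) − K·e^(−rT) = 400·0.9418 − 500·0.8437 = 376.7200 − 421.8500 = -45.1300
C = P + (C − P) = 70.56 + (-45.1300) = 25.4300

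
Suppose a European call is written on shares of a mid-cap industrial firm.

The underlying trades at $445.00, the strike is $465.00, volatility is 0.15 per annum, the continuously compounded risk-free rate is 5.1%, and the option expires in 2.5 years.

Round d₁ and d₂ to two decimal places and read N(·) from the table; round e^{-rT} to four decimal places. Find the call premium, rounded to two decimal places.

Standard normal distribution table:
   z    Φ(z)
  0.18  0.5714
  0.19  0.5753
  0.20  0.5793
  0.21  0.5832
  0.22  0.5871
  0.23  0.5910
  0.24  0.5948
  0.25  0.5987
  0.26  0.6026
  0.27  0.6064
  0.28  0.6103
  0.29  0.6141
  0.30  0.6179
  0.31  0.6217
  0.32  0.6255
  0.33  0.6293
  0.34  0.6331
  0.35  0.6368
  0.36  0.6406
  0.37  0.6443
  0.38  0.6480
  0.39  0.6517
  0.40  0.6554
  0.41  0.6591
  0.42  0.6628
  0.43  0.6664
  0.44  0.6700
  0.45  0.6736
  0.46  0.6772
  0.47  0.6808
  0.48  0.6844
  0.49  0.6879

σ√T = 0.15·√2.5 = 0.2372
d₁ = [ln(445/465) + (0.051 + 0.15²/2)·2.5] / 0.2372 = [-0.0440 + 0.1556] / 0.2372 = 0.4708 ≈ 0.47
d₂ = d₁ − σ√T = 0.4708 − 0.2372 = 0.2336 ≈ 0.23
e^(−rT) = e^(−0.051·2.5) = 0.8803
N(d₁) = N(0.47) = 0.6808;  N(d₂) = N(0.23) = 0.5910
C = 445·0.6808 − 465·0.8803·0.5910 = 302.9560 − 241.9196 = 61.0364

$61.04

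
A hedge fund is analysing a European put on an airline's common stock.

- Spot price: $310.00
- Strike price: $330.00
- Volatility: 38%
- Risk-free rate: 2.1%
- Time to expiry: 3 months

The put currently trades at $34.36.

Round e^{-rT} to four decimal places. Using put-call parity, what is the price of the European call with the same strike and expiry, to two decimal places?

exp(−rT) = exp(−0.021·0.25) = 0.9948
Put-call parity: C − P = S − K·e^(−rT) = 310 − 330·0.9948 = 310 − 328.2840 = -18.2840
C = P + (C − P) = 34.36 + (-18.2840) = 16.0760

$16.08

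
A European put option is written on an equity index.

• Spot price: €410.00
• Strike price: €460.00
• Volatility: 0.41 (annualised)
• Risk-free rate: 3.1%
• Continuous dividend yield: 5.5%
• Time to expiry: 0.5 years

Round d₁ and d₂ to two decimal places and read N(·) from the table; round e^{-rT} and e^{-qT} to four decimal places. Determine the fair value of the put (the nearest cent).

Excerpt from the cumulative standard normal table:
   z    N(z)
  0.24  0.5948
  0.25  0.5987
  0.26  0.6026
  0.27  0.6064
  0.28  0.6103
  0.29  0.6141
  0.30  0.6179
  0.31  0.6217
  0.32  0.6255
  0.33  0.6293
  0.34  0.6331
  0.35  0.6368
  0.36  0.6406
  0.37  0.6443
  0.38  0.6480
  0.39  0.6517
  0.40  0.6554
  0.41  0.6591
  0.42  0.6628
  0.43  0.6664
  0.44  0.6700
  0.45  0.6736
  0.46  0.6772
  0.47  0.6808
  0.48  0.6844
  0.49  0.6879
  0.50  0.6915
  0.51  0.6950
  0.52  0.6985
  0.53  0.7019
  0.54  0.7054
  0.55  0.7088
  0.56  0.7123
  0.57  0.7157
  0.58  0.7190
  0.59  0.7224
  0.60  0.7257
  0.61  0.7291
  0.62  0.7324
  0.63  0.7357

σ√T = 0.41 × 0.7071 = 0.2899
ln(S/K) + (r − q + σ²/2)T = ln(410/460) + (0.031 − 0.055 + 0.41²/2)·0.5 = -0.1151 + 0.0300 = -0.0850
d₁ = -0.0850 / 0.2899 = -0.2933 → -0.29
d₂ = d₁ − σ√T = -0.2933 − 0.2899 = -0.5833 → -0.58
exp(−qT) = exp(−0.055·0.5) = 0.9729;  exp(−rT) = exp(−0.031·0.5) = 0.9846
P = 460·0.9846·N(0.58) − 410·0.9729·N(0.29) = 460·0.9846·0.7190 − 410·0.9729·0.6141 = 325.6466 − 244.9577 = 80.6889

€80.69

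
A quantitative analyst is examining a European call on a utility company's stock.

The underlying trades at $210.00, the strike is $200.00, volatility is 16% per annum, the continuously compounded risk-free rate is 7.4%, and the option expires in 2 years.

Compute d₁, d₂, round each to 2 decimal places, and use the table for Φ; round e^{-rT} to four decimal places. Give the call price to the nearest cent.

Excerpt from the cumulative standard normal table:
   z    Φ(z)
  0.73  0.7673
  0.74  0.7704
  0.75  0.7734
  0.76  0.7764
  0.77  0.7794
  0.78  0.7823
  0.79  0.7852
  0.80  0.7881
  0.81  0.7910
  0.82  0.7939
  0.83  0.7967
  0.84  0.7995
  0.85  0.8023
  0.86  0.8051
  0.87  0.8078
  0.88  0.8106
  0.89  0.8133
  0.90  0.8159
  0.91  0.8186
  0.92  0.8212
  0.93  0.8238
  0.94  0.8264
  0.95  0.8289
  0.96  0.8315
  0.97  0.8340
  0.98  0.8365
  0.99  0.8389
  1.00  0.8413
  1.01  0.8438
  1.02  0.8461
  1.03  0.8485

$41.75

σ√T = 0.16 × 1.4142 = 0.2263
d₁ = [ln(210/200) + (0.074 + 0.16²/2)·2] / 0.2263 = [0.0488 + 0.1736] / 0.2263 = 0.9828 ⇒ 0.98
d₂ = d₁ − σ√T = 0.9828 − 0.2263 = 0.7566 ⇒ 0.76
exp(−rT) = exp(−0.074·2) = 0.8624
C = 210·N(0.98) − 200·0.8624·N(0.76) = 210·0.8365 − 200·0.8624·0.7764 = 175.6650 − 133.9135 = 41.7515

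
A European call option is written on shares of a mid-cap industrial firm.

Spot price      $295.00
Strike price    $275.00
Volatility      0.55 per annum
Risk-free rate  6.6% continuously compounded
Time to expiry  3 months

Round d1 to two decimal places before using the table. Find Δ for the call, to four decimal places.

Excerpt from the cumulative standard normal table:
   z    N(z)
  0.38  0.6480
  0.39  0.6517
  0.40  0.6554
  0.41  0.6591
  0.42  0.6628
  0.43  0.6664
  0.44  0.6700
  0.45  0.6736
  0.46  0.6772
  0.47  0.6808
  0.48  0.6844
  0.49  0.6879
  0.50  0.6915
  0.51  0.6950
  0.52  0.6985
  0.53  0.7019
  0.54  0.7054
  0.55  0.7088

σ√T = 0.55·√0.25 = 0.2750
d₁ = [ln(295/275) + (0.066 + 0.55²/2)·0.25] / 0.2750 = [0.0702 + 0.0543] / 0.2750 = 0.4528 which rounds to 0.45
N(d₁) = N(0.45) = 0.6736
Δ_call = N(d₁) = 0.6736

0.6736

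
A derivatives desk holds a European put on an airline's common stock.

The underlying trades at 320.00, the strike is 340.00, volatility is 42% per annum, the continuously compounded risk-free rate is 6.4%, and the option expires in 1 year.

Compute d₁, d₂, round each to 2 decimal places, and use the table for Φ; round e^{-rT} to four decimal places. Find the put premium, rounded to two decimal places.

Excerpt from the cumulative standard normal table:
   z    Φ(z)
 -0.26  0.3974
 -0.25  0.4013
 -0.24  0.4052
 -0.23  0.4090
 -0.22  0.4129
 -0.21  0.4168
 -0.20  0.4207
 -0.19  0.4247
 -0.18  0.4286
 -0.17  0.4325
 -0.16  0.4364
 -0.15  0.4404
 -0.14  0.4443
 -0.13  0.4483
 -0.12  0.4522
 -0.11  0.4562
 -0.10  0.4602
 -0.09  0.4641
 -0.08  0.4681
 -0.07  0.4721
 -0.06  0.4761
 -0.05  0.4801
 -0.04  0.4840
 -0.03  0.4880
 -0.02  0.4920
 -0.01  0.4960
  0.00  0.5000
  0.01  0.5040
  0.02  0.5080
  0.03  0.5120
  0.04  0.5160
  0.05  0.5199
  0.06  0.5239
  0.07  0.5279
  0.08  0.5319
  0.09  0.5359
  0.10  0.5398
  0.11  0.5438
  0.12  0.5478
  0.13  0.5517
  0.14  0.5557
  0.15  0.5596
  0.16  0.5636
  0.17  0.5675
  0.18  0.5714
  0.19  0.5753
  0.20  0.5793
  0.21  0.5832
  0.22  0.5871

σ√T = 0.42·√1 = 0.4200
d₁ = [ln(320/340) + (0.064 + ½·0.42²)·1] / (σ√T) = (-0.0606 + 0.1522) / 0.4200 = 0.2180 → 0.22
d₂ = 0.2180 − 0.4200 = -0.2020 → -0.20
exp(−rT) = exp(−0.064·1) = 0.9380
P = 340·0.9380·N(0.20) − 320·N(-0.22) = 340·0.9380·0.5793 − 320·0.4129 = 184.7504 − 132.1280 = 52.6224

52.62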